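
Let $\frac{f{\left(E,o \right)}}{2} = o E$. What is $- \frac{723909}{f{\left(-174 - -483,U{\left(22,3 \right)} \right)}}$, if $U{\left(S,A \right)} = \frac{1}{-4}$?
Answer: $\frac{482606}{103} \approx 4685.5$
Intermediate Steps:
$U{\left(S,A \right)} = - \frac{1}{4}$
$f{\left(E,o \right)} = 2 E o$ ($f{\left(E,o \right)} = 2 o E = 2 E o$)
$- \frac{723909}{f{\left(-174 - -483,U{\left(22,3 \right)} \right)}} = - \frac{723909}{2 \left(-174 - -483\right) \left(- \frac{1}{4}\right)} = - \frac{723909}{2 \left(-174 + 483\right) \left(- \frac{1}{4}\right)} = - \frac{723909}{2 \cdot 309 \left(- \frac{1}{4}\right)} = - \frac{723909}{- \frac{309}{2}} = \left(-723909\right) \left(- \frac{2}{309}\right) = \frac{482606}{103}$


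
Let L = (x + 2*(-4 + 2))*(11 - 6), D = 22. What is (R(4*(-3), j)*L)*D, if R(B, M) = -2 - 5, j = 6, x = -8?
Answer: 9240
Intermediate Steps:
R(B, M) = -7
L = -60 (L = (-8 + 2*(-4 + 2))*(11 - 6) = (-8 + 2*(-2))*5 = (-8 - 4)*5 = -12*5 = -60)
(R(4*(-3), j)*L)*D = -7*(-60)*22 = 420*22 = 9240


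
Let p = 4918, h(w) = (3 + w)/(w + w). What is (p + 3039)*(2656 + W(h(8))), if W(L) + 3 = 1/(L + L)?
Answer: 232272787/11 ≈ 2.1116e+7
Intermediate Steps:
h(w) = (3 + w)/(2*w) (h(w) = (3 + w)/((2*w)) = (3 + w)*(1/(2*w)) = (3 + w)/(2*w))
W(L) = -3 + 1/(2*L) (W(L) = -3 + 1/(L + L) = -3 + 1/(2*L))
(p + 3039)*(2656 + W(h(8))) = (4918 + 3039)*(2656 + (-3 + 1/(2*(((½)*(3 + 8)/8))))) = 7957*(2656 + (-3 + 1/(2*(((½)*(⅛)*11))))) = 7957*(2656 + (-3 + 1/(2*(11/16)))) = 7957*(2656 + (-3 + (½)*(16/11))) = 7957*(2656 + (-3 + 8/11)) = 7957*(2656 - 25/11) = 7957*(29191/11) = 232272787/11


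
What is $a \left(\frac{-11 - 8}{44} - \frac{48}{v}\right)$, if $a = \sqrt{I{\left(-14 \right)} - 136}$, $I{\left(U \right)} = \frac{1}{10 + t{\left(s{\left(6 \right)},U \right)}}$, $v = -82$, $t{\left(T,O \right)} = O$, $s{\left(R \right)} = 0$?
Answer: $\frac{277 i \sqrt{545}}{3608} \approx 1.7923 i$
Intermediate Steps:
$I{\left(U \right)} = \frac{1}{10 + U}$
$a = \frac{i \sqrt{545}}{2}$ ($a = \sqrt{\frac{1}{10 - 14} - 136} = \sqrt{\frac{1}{-4} - 136} = \sqrt{- \frac{1}{4} - 136} = \sqrt{- \frac{545}{4}} = \frac{i \sqrt{545}}{2} \approx 11.673 i$)
$a \left(\frac{-11 - 8}{44} - \frac{48}{v}\right) = \frac{i \sqrt{545}}{2} \left(\frac{-11 - 8}{44} - \frac{48}{-82}\right) = \frac{i \sqrt{545}}{2} \left(\left(-19\right) \frac{1}{44} - - \frac{24}{41}\right) = \frac{i \sqrt{545}}{2} \left(- \frac{19}{44} + \frac{24}{41}\right) = \frac{i \sqrt{545}}{2} \cdot \frac{277}{1804} = \frac{277 i \sqrt{545}}{3608}$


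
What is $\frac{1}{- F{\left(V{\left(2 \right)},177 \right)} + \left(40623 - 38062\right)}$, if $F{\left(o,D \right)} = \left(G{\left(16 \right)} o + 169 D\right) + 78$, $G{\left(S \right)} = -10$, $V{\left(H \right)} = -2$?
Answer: $- \frac{1}{27450} \approx -3.643 \cdot 10^{-5}$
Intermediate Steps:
$F{\left(o,D \right)} = 78 - 10 o + 169 D$ ($F{\left(o,D \right)} = \left(- 10 o + 169 D\right) + 78 = 78 - 10 o + 169 D$)
$\frac{1}{- F{\left(V{\left(2 \right)},177 \right)} + \left(40623 - 38062\right)} = \frac{1}{- (78 - -20 + 169 \cdot 177) + \left(40623 - 38062\right)} = \frac{1}{- (78 + 20 + 29913) + 2561} = \frac{1}{\left(-1\right) 30011 + 2561} = \frac{1}{-30011 + 2561} = \frac{1}{-27450} = - \frac{1}{27450}$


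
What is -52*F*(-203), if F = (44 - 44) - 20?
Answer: -211120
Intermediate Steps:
F = -20 (F = 0 - 20 = -20)
-52*F*(-203) = -52*(-20)*(-203) = 1040*(-203) = -211120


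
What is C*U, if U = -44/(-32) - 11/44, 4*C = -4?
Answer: -9/8 ≈ -1.1250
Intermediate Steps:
C = -1 (C = (¼)*(-4) = -1)
U = 9/8 (U = -44*(-1/32) - 11*1/44 = 11/8 - ¼ = 9/8 ≈ 1.1250)
C*U = -1*9/8 = -9/8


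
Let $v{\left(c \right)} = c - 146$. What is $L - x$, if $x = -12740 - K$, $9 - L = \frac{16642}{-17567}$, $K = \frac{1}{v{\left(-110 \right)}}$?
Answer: $\frac{57338433633}{4497152} \approx 12750.0$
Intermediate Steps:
$v{\left(c \right)} = -146 + c$
$K = - \frac{1}{256}$ ($K = \frac{1}{-146 - 110} = \frac{1}{-256} = - \frac{1}{256} \approx -0.0039063$)
$L = \frac{174745}{17567}$ ($L = 9 - \frac{16642}{-17567} = 9 - 16642 \left(- \frac{1}{17567}\right) = 9 - - \frac{16642}{17567} = 9 + \frac{16642}{17567} = \frac{174745}{17567} \approx 9.9473$)
$x = - \frac{3261439}{256}$ ($x = -12740 - - \frac{1}{256} = -12740 + \frac{1}{256} = - \frac{3261439}{256} \approx -12740.0$)
$L - x = \frac{174745}{17567} - - \frac{3261439}{256} = \frac{174745}{17567} + \frac{3261439}{256} = \frac{57338433633}{4497152}$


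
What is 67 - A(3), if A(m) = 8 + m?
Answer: 56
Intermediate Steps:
67 - A(3) = 67 - (8 + 3) = 67 - 1*11 = 67 - 11 = 56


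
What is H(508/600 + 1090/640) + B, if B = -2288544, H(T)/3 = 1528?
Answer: -2283960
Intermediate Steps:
H(T) = 4584 (H(T) = 3*1528 = 4584)
H(508/600 + 1090/640) + B = 4584 - 2288544 = -2283960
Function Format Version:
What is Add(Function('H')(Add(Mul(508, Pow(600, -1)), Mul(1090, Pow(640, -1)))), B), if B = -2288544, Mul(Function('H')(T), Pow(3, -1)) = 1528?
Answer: -2283960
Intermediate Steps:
Function('H')(T) = 4584 (Function('H')(T) = Mul(3, 1528) = 4584)
Add(Function('H')(Add(Mul(508, Pow(600, -1)), Mul(1090, Pow(640, -1)))), B) = Add(4584, -2288544) = -2283960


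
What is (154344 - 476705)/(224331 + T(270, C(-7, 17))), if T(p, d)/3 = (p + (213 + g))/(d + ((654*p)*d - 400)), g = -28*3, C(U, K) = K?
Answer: -967559127197/673324338084 ≈ -1.4370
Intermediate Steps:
g = -84
T(p, d) = 3*(129 + p)/(-400 + d + 654*d*p) (T(p, d) = 3*((p + (213 - 84))/(d + ((654*p)*d - 400))) = 3*((p + 129)/(d + (654*d*p - 400))) = 3*((129 + p)/(d + (-400 + 654*d*p))) = 3*((129 + p)/(-400 + d + 654*d*p)) = 3*(129 + p)/(-400 + d + 654*d*p))
(154344 - 476705)/(224331 + T(270, C(-7, 17))) = (154344 - 476705)/(224331 + 3*(129 + 270)/(-400 + 17 + 654*17*270)) = -322361/(224331 + 3*399/(-400 + 17 + 3001860)) = -322361/(224331 + 3*399/3001477) = -322361/(224331 + 3*(1/3001477)*399) = -322361/(224331 + 1197/3001477) = -322361/673324338084/3001477 = -322361*3001477/673324338084 = -967559127197/673324338084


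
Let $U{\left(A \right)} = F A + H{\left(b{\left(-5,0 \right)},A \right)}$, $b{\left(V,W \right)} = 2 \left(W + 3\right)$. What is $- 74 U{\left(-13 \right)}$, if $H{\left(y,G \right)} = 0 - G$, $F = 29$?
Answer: $26936$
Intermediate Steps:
$b{\left(V,W \right)} = 6 + 2 W$ ($b{\left(V,W \right)} = 2 \left(3 + W\right) = 6 + 2 W$)
$H{\left(y,G \right)} = - G$
$U{\left(A \right)} = 28 A$ ($U{\left(A \right)} = 29 A - A = 28 A$)
$- 74 U{\left(-13 \right)} = - 74 \cdot 28 \left(-13\right) = \left(-74\right) \left(-364\right) = 26936$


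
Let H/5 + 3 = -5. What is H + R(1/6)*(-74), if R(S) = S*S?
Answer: -757/18 ≈ -42.056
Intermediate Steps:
H = -40 (H = -15 + 5*(-5) = -15 - 25 = -40)
R(S) = S**2
H + R(1/6)*(-74) = -40 + (1/6)**2*(-74) = -40 + (1/36)*(-74) = -40 - 37/18 = -757/18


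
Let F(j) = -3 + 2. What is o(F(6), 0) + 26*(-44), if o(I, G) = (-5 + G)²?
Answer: -1119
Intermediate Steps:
F(j) = -1
o(F(6), 0) + 26*(-44) = (-5 + 0)² + 26*(-44) = (-5)² - 1144 = 25 - 1144 = -1119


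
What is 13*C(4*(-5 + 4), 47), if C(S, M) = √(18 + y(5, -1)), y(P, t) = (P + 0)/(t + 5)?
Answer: 13*√77/2 ≈ 57.037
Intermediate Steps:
y(P, t) = P/(5 + t)
C(S, M) = √77/2 (C(S, M) = √(18 + 5/(5 - 1)) = √(18 + 5/4) = √(77/4) = √77/2)
13*C(4*(-5 + 4), 47) = 13*(√77/2) = 13*√77/2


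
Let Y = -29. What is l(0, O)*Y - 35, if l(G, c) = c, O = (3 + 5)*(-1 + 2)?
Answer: -267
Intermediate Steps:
O = 8 (O = 8*1 = 8)
l(0, O)*Y - 35 = 8*(-29) - 35 = -232 - 35 = -267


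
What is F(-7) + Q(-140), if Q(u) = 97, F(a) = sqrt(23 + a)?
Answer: 101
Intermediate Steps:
F(-7) + Q(-140) = sqrt(23 - 7) + 97 = sqrt(16) + 97 = 4 + 97 = 101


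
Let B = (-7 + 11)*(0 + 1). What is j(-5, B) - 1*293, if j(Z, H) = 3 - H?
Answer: -294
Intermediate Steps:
B = 4 (B = 4*1 = 4)
j(-5, B) - 1*293 = (3 - 1*4) - 1*293 = (3 - 4) - 293 = -1 - 293 = -294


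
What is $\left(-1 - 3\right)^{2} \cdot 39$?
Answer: $624$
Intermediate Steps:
$\left(-1 - 3\right)^{2} \cdot 39 = \left(-4\right)^{2} \cdot 39 = 16 \cdot 39 = 624$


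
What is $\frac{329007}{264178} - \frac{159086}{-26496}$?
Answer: $\frac{551569465}{76083264} \approx 7.2495$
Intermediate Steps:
$\frac{329007}{264178} - \frac{159086}{-26496} = 329007 \cdot \frac{1}{264178} - - \frac{79543}{13248} = \frac{329007}{264178} + \frac{79543}{13248} = \frac{551569465}{76083264}$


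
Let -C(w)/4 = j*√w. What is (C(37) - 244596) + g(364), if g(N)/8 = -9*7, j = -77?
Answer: -245100 + 308*√37 ≈ -2.4323e+5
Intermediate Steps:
C(w) = 308*√w (C(w) = -(-308)*√w = 308*√w)
g(N) = -504 (g(N) = 8*(-9*7) = 8*(-63) = -504)
(C(37) - 244596) + g(364) = (308*√37 - 244596) - 504 = (-244596 + 308*√37) - 504 = -245100 + 308*√37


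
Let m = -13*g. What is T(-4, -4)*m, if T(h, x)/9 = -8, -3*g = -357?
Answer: 111384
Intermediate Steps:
g = 119 (g = -⅓*(-357) = 119)
T(h, x) = -72 (T(h, x) = 9*(-8) = -72)
m = -1547 (m = -13*119 = -1547)
T(-4, -4)*m = -72*(-1547) = 111384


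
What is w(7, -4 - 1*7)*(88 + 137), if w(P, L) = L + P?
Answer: -900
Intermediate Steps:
w(7, -4 - 1*7)*(88 + 137) = ((-4 - 1*7) + 7)*(88 + 137) = ((-4 - 7) + 7)*225 = (-11 + 7)*225 = -4*225 = -900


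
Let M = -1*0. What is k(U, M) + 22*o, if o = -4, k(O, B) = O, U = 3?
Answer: -85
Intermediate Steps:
M = 0
k(U, M) + 22*o = 3 + 22*(-4) = 3 - 88 = -85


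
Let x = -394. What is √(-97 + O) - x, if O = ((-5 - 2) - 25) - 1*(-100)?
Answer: 394 + I*√29 ≈ 394.0 + 5.3852*I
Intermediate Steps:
O = 68 (O = (-7 - 25) + 100 = -32 + 100 = 68)
√(-97 + O) - x = √(-97 + 68) - 1*(-394) = √(-29) + 394 = I*√29 + 394 = 394 + I*√29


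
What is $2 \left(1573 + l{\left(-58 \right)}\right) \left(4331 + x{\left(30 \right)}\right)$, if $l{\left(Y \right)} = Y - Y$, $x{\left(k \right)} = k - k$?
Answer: $13625326$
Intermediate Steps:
$x{\left(k \right)} = 0$
$l{\left(Y \right)} = 0$
$2 \left(1573 + l{\left(-58 \right)}\right) \left(4331 + x{\left(30 \right)}\right) = 2 \left(1573 + 0\right) \left(4331 + 0\right) = 2 \cdot 1573 \cdot 4331 = 2 \cdot 6812663 = 13625326$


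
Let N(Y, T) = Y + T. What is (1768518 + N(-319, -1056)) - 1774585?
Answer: -7442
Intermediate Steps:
N(Y, T) = T + Y
(1768518 + N(-319, -1056)) - 1774585 = (1768518 + (-1056 - 319)) - 1774585 = (1768518 - 1375) - 1774585 = 1767143 - 1774585 = -7442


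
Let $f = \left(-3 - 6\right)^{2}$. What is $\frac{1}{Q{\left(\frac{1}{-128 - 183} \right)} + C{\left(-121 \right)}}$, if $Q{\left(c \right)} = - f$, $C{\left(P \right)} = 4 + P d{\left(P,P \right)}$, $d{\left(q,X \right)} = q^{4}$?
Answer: $- \frac{1}{25937424678} \approx -3.8554 \cdot 10^{-11}$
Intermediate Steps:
$f = 81$ ($f = \left(-9\right)^{2} = 81$)
$C{\left(P \right)} = 4 + P^{5}$ ($C{\left(P \right)} = 4 + P P^{4} = 4 + P^{5}$)
$Q{\left(c \right)} = -81$ ($Q{\left(c \right)} = \left(-1\right) 81 = -81$)
$\frac{1}{Q{\left(\frac{1}{-128 - 183} \right)} + C{\left(-121 \right)}} = \frac{1}{-81 + \left(4 + \left(-121\right)^{5}\right)} = \frac{1}{-81 + \left(4 - 25937424601\right)} = \frac{1}{-81 - 25937424597} = \frac{1}{-25937424678} = - \frac{1}{25937424678}$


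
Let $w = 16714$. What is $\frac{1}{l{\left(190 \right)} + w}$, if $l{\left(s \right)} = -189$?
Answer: $\frac{1}{16525} \approx 6.0514 \cdot 10^{-5}$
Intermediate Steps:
$\frac{1}{l{\left(190 \right)} + w} = \frac{1}{-189 + 16714} = \frac{1}{16525}$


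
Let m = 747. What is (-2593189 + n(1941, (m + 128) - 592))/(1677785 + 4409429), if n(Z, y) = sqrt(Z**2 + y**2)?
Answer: -2593189/6087214 + sqrt(3847570)/6087214 ≈ -0.42568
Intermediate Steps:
(-2593189 + n(1941, (m + 128) - 592))/(1677785 + 4409429) = (-2593189 + sqrt(1941**2 + ((747 + 128) - 592)**2))/(1677785 + 4409429) = (-2593189 + sqrt(3767481 + (875 - 592)**2))/6087214 = (-2593189 + sqrt(3767481 + 283**2))*(1/6087214) = (-2593189 + sqrt(3767481 + 80089))*(1/6087214) = (-2593189 + sqrt(3847570))*(1/6087214) = -2593189/6087214 + sqrt(3847570)/6087214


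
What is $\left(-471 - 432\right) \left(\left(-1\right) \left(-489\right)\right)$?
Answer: $-441567$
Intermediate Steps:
$\left(-471 - 432\right) \left(\left(-1\right) \left(-489\right)\right) = \left(-903\right) 489 = -441567$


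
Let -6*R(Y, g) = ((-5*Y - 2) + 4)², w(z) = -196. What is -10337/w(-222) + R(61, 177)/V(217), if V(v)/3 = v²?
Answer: 9913455/188356 ≈ 52.631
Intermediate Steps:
R(Y, g) = -(2 - 5*Y)²/6 (R(Y, g) = -((-5*Y - 2) + 4)²/6 = -((-2 - 5*Y) + 4)²/6 = -(2 - 5*Y)²/6)
V(v) = 3*v²
-10337/w(-222) + R(61, 177)/V(217) = -10337/(-196) + (-(-2 + 5*61)²/6)/((3*217²)) = -10337*(-1/196) + (-(-2 + 305)²/6)/((3*47089)) = 10337/196 - ⅙*303²/141267 = 10337/196 - ⅙*91809*(1/141267) = 10337/196 - 30603/2*1/141267 = 10337/196 - 10201/94178 = 9913455/188356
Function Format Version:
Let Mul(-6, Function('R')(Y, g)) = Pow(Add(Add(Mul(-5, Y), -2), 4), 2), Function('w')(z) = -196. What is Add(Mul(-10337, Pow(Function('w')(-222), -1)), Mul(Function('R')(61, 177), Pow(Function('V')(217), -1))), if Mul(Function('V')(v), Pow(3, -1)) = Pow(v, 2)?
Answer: Rational(9913455, 188356) ≈ 52.631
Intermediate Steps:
Function('R')(Y, g) = Mul(Rational(-1, 6), Pow(Add(2, Mul(-5, Y)), 2)) (Function('R')(Y, g) = Mul(Rational(-1, 6), Pow(Add(Add(Mul(-5, Y), -2), 4), 2)) = Mul(Rational(-1, 6), Pow(Add(Add(-2, Mul(-5, Y)), 4), 2)) = Mul(Rational(-1, 6), Pow(Add(2, Mul(-5, Y)), 2)))
Function('V')(v) = Mul(3, Pow(v, 2))
Add(Mul(-10337, Pow(Function('w')(-222), -1)), Mul(Function('R')(61, 177), Pow(Function('V')(217), -1))) = Add(Mul(-10337, Pow(-196, -1)), Mul(Mul(Rational(-1, 6), Pow(Add(-2, Mul(5, 61)), 2)), Pow(Mul(3, Pow(217, 2)), -1))) = Add(Mul(-10337, Rational(-1, 196)), Mul(Mul(Rational(-1, 6), Pow(Add(-2, 305), 2)), Pow(Mul(3, 47089), -1))) = Add(Rational(10337, 196), Mul(Mul(Rational(-1, 6), Pow(303, 2)), Pow(141267, -1))) = Add(Rational(10337, 196), Mul(Mul(Rational(-1, 6), 91809), Rational(1, 141267))) = Add(Rational(10337, 196), Mul(Rational(-30603, 2), Rational(1, 141267))) = Add(Rational(10337, 196), Rational(-10201, 94178)) = Rational(9913455, 188356)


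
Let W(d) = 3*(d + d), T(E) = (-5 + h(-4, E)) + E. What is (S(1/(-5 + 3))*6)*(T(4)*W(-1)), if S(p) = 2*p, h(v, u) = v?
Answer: -180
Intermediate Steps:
T(E) = -9 + E (T(E) = (-5 - 4) + E = -9 + E)
W(d) = 6*d (W(d) = 3*(2*d) = 6*d)
(S(1/(-5 + 3))*6)*(T(4)*W(-1)) = ((2/(-5 + 3))*6)*((-9 + 4)*(6*(-1))) = ((2/(-2))*6)*(-5*(-6)) = ((2*(-1/2))*6)*30 = -1*6*30 = -6*30 = -180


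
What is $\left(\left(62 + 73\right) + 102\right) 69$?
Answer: $16353$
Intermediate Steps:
$\left(\left(62 + 73\right) + 102\right) 69 = \left(135 + 102\right) 69 = 237 \cdot 69 = 16353$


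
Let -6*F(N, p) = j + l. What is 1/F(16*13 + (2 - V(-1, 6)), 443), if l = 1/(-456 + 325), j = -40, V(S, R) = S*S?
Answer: 262/1747 ≈ 0.14997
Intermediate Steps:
V(S, R) = S²
l = -1/131 (l = 1/(-131) = -1/131 ≈ -0.0076336)
F(N, p) = 1747/262 (F(N, p) = -(-40 - 1/131)/6 = -⅙*(-5241/131) = 1747/262)
1/F(16*13 + (2 - V(-1, 6)), 443) = 1/(1747/262) = 262/1747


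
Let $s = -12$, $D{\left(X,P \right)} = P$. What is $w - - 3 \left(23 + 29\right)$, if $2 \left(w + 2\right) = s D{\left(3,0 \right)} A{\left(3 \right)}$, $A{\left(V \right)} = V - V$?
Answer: $154$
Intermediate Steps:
$A{\left(V \right)} = 0$
$w = -2$ ($w = -2 + \frac{\left(-12\right) 0 \cdot 0}{2} = -2 + \frac{0 \cdot 0}{2} = -2 + \frac{1}{2} \cdot 0 = -2 + 0 = -2$)
$w - - 3 \left(23 + 29\right) = -2 - - 3 \left(23 + 29\right) = -2 - \left(-3\right) 52 = -2 - -156 = -2 + 156 = 154$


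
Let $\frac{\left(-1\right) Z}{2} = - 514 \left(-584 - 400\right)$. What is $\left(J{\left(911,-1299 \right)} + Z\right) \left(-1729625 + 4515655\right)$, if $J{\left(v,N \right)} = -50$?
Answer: $-2818353520060$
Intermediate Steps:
$Z = -1011552$ ($Z = - 2 \left(- 514 \left(-584 - 400\right)\right) = - 2 \left(\left(-514\right) \left(-984\right)\right) = \left(-2\right) 505776 = -1011552$)
$\left(J{\left(911,-1299 \right)} + Z\right) \left(-1729625 + 4515655\right) = \left(-50 - 1011552\right) \left(-1729625 + 4515655\right) = \left(-1011602\right) 2786030 = -2818353520060$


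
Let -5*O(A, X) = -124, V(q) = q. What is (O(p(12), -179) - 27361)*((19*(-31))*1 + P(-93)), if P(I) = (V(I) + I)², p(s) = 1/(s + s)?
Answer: -4648110767/5 ≈ -9.2962e+8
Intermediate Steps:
p(s) = 1/(2*s)
O(A, X) = 124/5 (O(A, X) = -⅕*(-124) = 124/5)
P(I) = 4*I² (P(I) = (I + I)² = (2*I)² = 4*I²)
(O(p(12), -179) - 27361)*((19*(-31))*1 + P(-93)) = (124/5 - 27361)*((19*(-31))*1 + 4*(-93)²) = -136681*(-589*1 + 4*8649)/5 = -136681*(-589 + 34596)/5 = -136681/5*34007 = -4648110767/5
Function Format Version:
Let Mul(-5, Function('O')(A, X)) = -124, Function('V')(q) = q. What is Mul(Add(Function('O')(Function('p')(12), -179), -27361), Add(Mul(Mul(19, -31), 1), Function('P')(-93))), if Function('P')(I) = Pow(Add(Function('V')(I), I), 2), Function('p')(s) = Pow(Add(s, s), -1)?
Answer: Rational(-4648110767, 5) ≈ -9.2962e+8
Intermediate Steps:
Function('p')(s) = Mul(Rational(1, 2), Pow(s, -1)) (Function('p')(s) = Pow(Mul(2, s), -1) = Mul(Rational(1, 2), Pow(s, -1)))
Function('O')(A, X) = Rational(124, 5) (Function('O')(A, X) = Mul(Rational(-1, 5), -124) = Rational(124, 5))
Function('P')(I) = Mul(4, Pow(I, 2)) (Function('P')(I) = Pow(Add(I, I), 2) = Pow(Mul(2, I), 2) = Mul(4, Pow(I, 2)))
Mul(Add(Function('O')(Function('p')(12), -179), -27361), Add(Mul(Mul(19, -31), 1), Function('P')(-93))) = Mul(Add(Rational(124, 5), -27361), Add(Mul(Mul(19, -31), 1), Mul(4, Pow(-93, 2)))) = Mul(Rational(-136681, 5), Add(Mul(-589, 1), Mul(4, 8649))) = Mul(Rational(-136681, 5), Add(-589, 34596)) = Mul(Rational(-136681, 5), 34007) = Rational(-4648110767, 5)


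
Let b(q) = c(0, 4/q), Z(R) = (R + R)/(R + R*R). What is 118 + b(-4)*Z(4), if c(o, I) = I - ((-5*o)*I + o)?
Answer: 588/5 ≈ 117.60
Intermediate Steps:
Z(R) = 2*R/(R + R**2) (Z(R) = (2*R)/(R + R**2) = 2*R/(R + R**2))
c(o, I) = I - o + 5*I*o (c(o, I) = I - (-5*I*o + o) = I - (o - 5*I*o) = I + (-o + 5*I*o) = I - o + 5*I*o)
b(q) = 4/q (b(q) = 4/q - 1*0 + 5*(4/q)*0 = 4/q + 0 + 0 = 4/q)
118 + b(-4)*Z(4) = 118 + (4/(-4))*(2/(1 + 4)) = 118 + (4*(-1/4))*(2/5) = 118 - 2/5 = 588/5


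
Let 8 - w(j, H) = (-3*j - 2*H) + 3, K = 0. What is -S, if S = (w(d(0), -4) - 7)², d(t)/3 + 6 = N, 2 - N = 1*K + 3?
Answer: -5329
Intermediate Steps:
N = -1 (N = 2 - (1*0 + 3) = 2 - (0 + 3) = 2 - 1*3 = 2 - 3 = -1)
d(t) = -21 (d(t) = -18 + 3*(-1) = -18 - 3 = -21)
w(j, H) = 5 + 2*H + 3*j (w(j, H) = 8 - ((-3*j - 2*H) + 3) = 8 - (3 - 3*j - 2*H) = 8 + (-3 + 2*H + 3*j) = 5 + 2*H + 3*j)
S = 5329 (S = ((5 + 2*(-4) + 3*(-21)) - 7)² = ((5 - 8 - 63) - 7)² = (-66 - 7)² = (-73)² = 5329)
-S = -1*5329 = -5329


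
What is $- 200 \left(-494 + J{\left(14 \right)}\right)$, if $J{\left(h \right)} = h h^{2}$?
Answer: $-450000$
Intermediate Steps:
$J{\left(h \right)} = h^{3}$
$- 200 \left(-494 + J{\left(14 \right)}\right) = - 200 \left(-494 + 14^{3}\right) = - 200 \left(-494 + 2744\right) = \left(-200\right) 2250 = -450000$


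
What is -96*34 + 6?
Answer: -3258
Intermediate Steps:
-96*34 + 6 = -3264 + 6 = -3258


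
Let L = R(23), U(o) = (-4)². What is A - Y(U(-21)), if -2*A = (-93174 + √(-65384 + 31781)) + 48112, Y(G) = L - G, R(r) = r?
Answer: 22524 - I*√33603/2 ≈ 22524.0 - 91.656*I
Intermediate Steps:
U(o) = 16
L = 23
Y(G) = 23 - G
A = 22531 - I*√33603/2 (A = -((-93174 + √(-65384 + 31781)) + 48112)/2 = -((-93174 + √(-33603)) + 48112)/2 = -((-93174 + I*√33603) + 48112)/2 = -(-45062 + I*√33603)/2 = 22531 - I*√33603/2 ≈ 22531.0 - 91.656*I)
A - Y(U(-21)) = (22531 - I*√33603/2) - (23 - 1*16) = (22531 - I*√33603/2) - (23 - 16) = (22531 - I*√33603/2) - 1*7 = (22531 - I*√33603/2) - 7 = 22524 - I*√33603/2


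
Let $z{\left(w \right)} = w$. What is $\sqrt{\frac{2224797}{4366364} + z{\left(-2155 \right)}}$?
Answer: $\frac{i \sqrt{10268912686860193}}{2183182} \approx 46.417 i$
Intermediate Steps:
$\sqrt{\frac{2224797}{4366364} + z{\left(-2155 \right)}} = \sqrt{\frac{2224797}{4366364} - 2155} = \sqrt{- \frac{9407289623}{4366364}} = \frac{i \sqrt{10268912686860193}}{2183182}$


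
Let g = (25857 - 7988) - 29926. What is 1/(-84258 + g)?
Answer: -1/96315 ≈ -1.0383e-5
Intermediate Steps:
g = -12057 (g = 17869 - 29926 = -12057)
1/(-84258 + g) = 1/(-84258 - 12057) = 1/(-96315) = -1/96315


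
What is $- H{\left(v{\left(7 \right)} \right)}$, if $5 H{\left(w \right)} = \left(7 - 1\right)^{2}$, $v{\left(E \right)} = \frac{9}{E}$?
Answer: $- \frac{36}{5} \approx -7.2$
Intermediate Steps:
$H{\left(w \right)} = \frac{36}{5}$ ($H{\left(w \right)} = \frac{\left(7 - 1\right)^{2}}{5} = \frac{6^{2}}{5} = \frac{1}{5} \cdot 36 = \frac{36}{5}$)
$- H{\left(v{\left(7 \right)} \right)} = \left(-1\right) \frac{36}{5} = - \frac{36}{5}$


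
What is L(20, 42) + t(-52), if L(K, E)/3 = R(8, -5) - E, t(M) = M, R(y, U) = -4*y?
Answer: -274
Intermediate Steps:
L(K, E) = -96 - 3*E (L(K, E) = 3*(-4*8 - E) = 3*(-32 - E) = -96 - 3*E)
L(20, 42) + t(-52) = (-96 - 3*42) - 52 = (-96 - 126) - 52 = -222 - 52 = -274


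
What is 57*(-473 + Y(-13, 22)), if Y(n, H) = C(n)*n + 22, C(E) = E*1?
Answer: -16074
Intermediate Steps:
C(E) = E
Y(n, H) = 22 + n² (Y(n, H) = n*n + 22 = n² + 22 = 22 + n²)
57*(-473 + Y(-13, 22)) = 57*(-473 + (22 + (-13)²)) = 57*(-473 + (22 + 169)) = 57*(-473 + 191) = 57*(-282) = -16074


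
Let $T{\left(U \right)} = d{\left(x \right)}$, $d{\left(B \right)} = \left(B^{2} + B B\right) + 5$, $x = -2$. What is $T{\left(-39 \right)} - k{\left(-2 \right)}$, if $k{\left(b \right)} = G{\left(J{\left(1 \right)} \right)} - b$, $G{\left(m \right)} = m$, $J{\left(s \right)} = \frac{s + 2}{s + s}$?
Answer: $\frac{19}{2} \approx 9.5$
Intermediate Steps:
$d{\left(B \right)} = 5 + 2 B^{2}$ ($d{\left(B \right)} = \left(B^{2} + B^{2}\right) + 5 = 2 B^{2} + 5 = 5 + 2 B^{2}$)
$J{\left(s \right)} = \frac{2 + s}{2 s}$
$T{\left(U \right)} = 13$ ($T{\left(U \right)} = 5 + 2 \left(-2\right)^{2} = 5 + 2 \cdot 4 = 5 + 8 = 13$)
$k{\left(b \right)} = \frac{3}{2} - b$ ($k{\left(b \right)} = \frac{2 + 1}{2 \cdot 1} - b = \frac{1}{2} \cdot 1 \cdot 3 - b = \frac{3}{2} - b$)
$T{\left(-39 \right)} - k{\left(-2 \right)} = 13 - \left(\frac{3}{2} - -2\right) = 13 - \left(\frac{3}{2} + 2\right) = 13 - \frac{7}{2} = \frac{19}{2}$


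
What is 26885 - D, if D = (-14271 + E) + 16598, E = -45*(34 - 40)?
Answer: 24288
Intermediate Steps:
E = 270 (E = -45*(-6) = 270)
D = 2597 (D = (-14271 + 270) + 16598 = -14001 + 16598 = 2597)
26885 - D = 26885 - 1*2597 = 26885 - 2597 = 24288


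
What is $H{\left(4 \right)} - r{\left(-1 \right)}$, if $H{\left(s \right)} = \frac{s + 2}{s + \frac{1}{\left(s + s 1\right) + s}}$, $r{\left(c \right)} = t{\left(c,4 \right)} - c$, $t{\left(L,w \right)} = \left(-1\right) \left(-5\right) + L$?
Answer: $- \frac{173}{49} \approx -3.5306$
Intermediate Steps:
$t{\left(L,w \right)} = 5 + L$
$r{\left(c \right)} = 5$ ($r{\left(c \right)} = \left(5 + c\right) - c = 5$)
$H{\left(s \right)} = \frac{2 + s}{s + \frac{1}{3 s}}$ ($H{\left(s \right)} = \frac{2 + s}{s + \frac{1}{\left(s + s\right) + s}} = \frac{2 + s}{s + \frac{1}{2 s + s}} = \frac{2 + s}{s + \frac{1}{3 s}}$)
$H{\left(4 \right)} - r{\left(-1 \right)} = 3 \cdot 4 \frac{1}{1 + 3 \cdot 4^{2}} \left(2 + 4\right) - 5 = 3 \cdot 4 \frac{1}{1 + 3 \cdot 16} \cdot 6 - 5 = 3 \cdot 4 \frac{1}{1 + 48} \cdot 6 - 5 = 3 \cdot 4 \cdot \frac{1}{49} \cdot 6 - 5 = \frac{72}{49} - 5 = - \frac{173}{49}$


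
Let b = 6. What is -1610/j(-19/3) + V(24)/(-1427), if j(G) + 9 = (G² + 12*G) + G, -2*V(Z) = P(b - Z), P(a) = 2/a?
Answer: 372189679/11841246 ≈ 31.432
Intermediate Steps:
V(Z) = -1/(6 - Z)
j(G) = -9 + G² + 13*G (j(G) = -9 + ((G² + 12*G) + G) = -9 + (G² + 13*G) = -9 + G² + 13*G)
-1610/j(-19/3) + V(24)/(-1427) = -1610/(-9 + (-19/3)² + 13*(-19/3)) + 1/((-6 + 24)*(-1427)) = -1610/(-9 + (-19*⅓)² + 13*(-19*⅓)) - 1/1427/18 = -1610/(-9 + (-19/3)² + 13*(-19/3)) + (1/18)*(-1/1427) = -1610/(-9 + 361/9 - 247/3) - 1/25686 = -1610/(-461/9) - 1/25686 = -1610*(-9/461) - 1/25686 = 14490/461 - 1/25686 = 372189679/11841246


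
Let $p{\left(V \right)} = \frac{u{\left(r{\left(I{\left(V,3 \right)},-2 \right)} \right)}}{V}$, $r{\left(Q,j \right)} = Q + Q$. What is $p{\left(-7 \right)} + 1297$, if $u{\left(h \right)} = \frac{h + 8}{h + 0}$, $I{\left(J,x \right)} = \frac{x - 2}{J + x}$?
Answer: $\frac{9094}{7} \approx 1299.1$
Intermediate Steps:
$I{\left(J,x \right)} = \frac{-2 + x}{J + x}$
$r{\left(Q,j \right)} = 2 Q$
$u{\left(h \right)} = \frac{8 + h}{h}$
$p{\left(V \right)} = \frac{\left(8 + \frac{2}{3 + V}\right) \left(\frac{3}{2} + \frac{V}{2}\right)}{V}$ ($p{\left(V \right)} = \frac{\frac{1}{2 \frac{-2 + 3}{V + 3}} \left(8 + 2 \frac{-2 + 3}{V + 3}\right)}{V} = \frac{\frac{1}{2 \frac{1}{3 + V} 1} \left(8 + 2 \frac{1}{3 + V} 1\right)}{V} = \frac{\frac{1}{2 \frac{1}{3 + V}} \left(8 + \frac{2}{3 + V}\right)}{V} = \frac{\left(\frac{3}{2} + \frac{V}{2}\right) \left(8 + \frac{2}{3 + V}\right)}{V} = \frac{\left(8 + \frac{2}{3 + V}\right) \left(\frac{3}{2} + \frac{V}{2}\right)}{V}$)
$p{\left(-7 \right)} + 1297 = \left(4 + \frac{13}{-7}\right) + 1297 = \left(4 + 13 \left(- \frac{1}{7}\right)\right) + 1297 = \left(4 - \frac{13}{7}\right) + 1297 = \frac{15}{7} + 1297 = \frac{9094}{7}$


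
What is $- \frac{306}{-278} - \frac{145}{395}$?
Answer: $\frac{8056}{10981} \approx 0.73363$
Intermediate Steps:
$- \frac{306}{-278} - \frac{145}{395} = \left(-306\right) \left(- \frac{1}{278}\right) - \frac{29}{79} = \frac{153}{139} - \frac{29}{79} = \frac{8056}{10981}$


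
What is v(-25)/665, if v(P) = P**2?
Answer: 125/133 ≈ 0.93985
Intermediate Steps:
v(-25)/665 = (-25)**2/665 = 625*(1/665) = 125/133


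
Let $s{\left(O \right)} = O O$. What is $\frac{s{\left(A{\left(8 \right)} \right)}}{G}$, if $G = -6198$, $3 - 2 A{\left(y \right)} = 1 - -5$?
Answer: $- \frac{3}{8264} \approx -0.00036302$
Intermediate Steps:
$A{\left(y \right)} = - \frac{3}{2}$ ($A{\left(y \right)} = \frac{3}{2} - \frac{1 - -5}{2} = \frac{3}{2} - \frac{1 + 5}{2} = \frac{3}{2} - 3 = - \frac{3}{2}$)
$s{\left(O \right)} = O^{2}$
$\frac{s{\left(A{\left(8 \right)} \right)}}{G} = \frac{\left(- \frac{3}{2}\right)^{2}}{-6198} = \frac{9}{4} \left(- \frac{1}{6198}\right) = - \frac{3}{8264}$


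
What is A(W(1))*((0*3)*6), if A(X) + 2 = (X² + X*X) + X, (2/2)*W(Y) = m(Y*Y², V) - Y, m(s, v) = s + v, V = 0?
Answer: 0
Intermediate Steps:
W(Y) = Y³ - Y (W(Y) = (Y*Y² + 0) - Y = (Y³ + 0) - Y = Y³ - Y)
A(X) = -2 + X + 2*X² (A(X) = -2 + ((X² + X*X) + X) = -2 + ((X² + X²) + X) = -2 + (2*X² + X) = -2 + (X + 2*X²) = -2 + X + 2*X²)
A(W(1))*((0*3)*6) = (-2 + (1³ - 1*1) + 2*(1³ - 1*1)²)*((0*3)*6) = (-2 + (1 - 1) + 2*(1 - 1)²)*(0*6) = (-2 + 0 + 2*0²)*0 = (-2 + 0 + 2*0)*0 = (-2 + 0 + 0)*0 = -2*0 = 0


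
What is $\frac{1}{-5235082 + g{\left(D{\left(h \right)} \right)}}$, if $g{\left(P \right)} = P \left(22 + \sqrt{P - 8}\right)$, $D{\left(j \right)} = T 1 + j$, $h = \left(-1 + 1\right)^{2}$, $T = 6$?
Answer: $- \frac{2617475}{13702350751286} - \frac{3 i \sqrt{2}}{13702350751286} \approx -1.9102 \cdot 10^{-7} - 3.0963 \cdot 10^{-13} i$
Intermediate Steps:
$h = 0$ ($h = 0^{2} = 0$)
$D{\left(j \right)} = 6 + j$ ($D{\left(j \right)} = 6 \cdot 1 + j = 6 + j$)
$g{\left(P \right)} = P \left(22 + \sqrt{-8 + P}\right)$
$\frac{1}{-5235082 + g{\left(D{\left(h \right)} \right)}} = \frac{1}{-5235082 + \left(6 + 0\right) \left(22 + \sqrt{-8 + \left(6 + 0\right)}\right)} = \frac{1}{-5235082 + 6 \left(22 + \sqrt{-8 + 6}\right)} = \frac{1}{-5235082 + 6 \left(22 + \sqrt{-2}\right)} = \frac{1}{-5235082 + 6 \left(22 + i \sqrt{2}\right)} = \frac{1}{-5235082 + \left(132 + 6 i \sqrt{2}\right)} = \frac{1}{-5234950 + 6 i \sqrt{2}}$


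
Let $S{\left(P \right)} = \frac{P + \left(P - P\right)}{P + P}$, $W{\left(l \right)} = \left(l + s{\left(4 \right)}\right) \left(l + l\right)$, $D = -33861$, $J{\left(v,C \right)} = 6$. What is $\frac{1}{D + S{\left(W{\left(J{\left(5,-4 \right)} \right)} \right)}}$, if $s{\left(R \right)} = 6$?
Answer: $- \frac{2}{67721} \approx -2.9533 \cdot 10^{-5}$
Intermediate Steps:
$W{\left(l \right)} = 2 l \left(6 + l\right)$ ($W{\left(l \right)} = \left(l + 6\right) \left(l + l\right) = \left(6 + l\right) 2 l = 2 l \left(6 + l\right)$)
$S{\left(P \right)} = \frac{1}{2}$ ($S{\left(P \right)} = \frac{P + 0}{2 P} = P \frac{1}{2 P} = \frac{1}{2}$)
$\frac{1}{D + S{\left(W{\left(J{\left(5,-4 \right)} \right)} \right)}} = \frac{1}{-33861 + \frac{1}{2}} = \frac{1}{- \frac{67721}{2}} = - \frac{2}{67721}$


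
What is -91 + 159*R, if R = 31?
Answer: 4838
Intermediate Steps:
-91 + 159*R = -91 + 159*31 = -91 + 4929 = 4838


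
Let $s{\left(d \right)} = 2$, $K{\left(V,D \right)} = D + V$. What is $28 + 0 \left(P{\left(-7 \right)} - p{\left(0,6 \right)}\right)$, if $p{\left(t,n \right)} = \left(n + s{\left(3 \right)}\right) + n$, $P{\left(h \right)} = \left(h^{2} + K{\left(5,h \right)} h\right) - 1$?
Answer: $28$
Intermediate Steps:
$P{\left(h \right)} = -1 + h^{2} + h \left(5 + h\right)$ ($P{\left(h \right)} = \left(h^{2} + \left(h + 5\right) h\right) - 1 = \left(h^{2} + \left(5 + h\right) h\right) - 1 = \left(h^{2} + h \left(5 + h\right)\right) - 1 = -1 + h^{2} + h \left(5 + h\right)$)
$p{\left(t,n \right)} = 2 + 2 n$ ($p{\left(t,n \right)} = \left(n + 2\right) + n = \left(2 + n\right) + n = 2 + 2 n$)
$28 + 0 \left(P{\left(-7 \right)} - p{\left(0,6 \right)}\right) = 28 + 0 \left(\left(-1 + \left(-7\right)^{2} - 7 \left(5 - 7\right)\right) - \left(2 + 2 \cdot 6\right)\right) = 28 + 0 \left(\left(-1 + 49 - -14\right) - \left(2 + 12\right)\right) = 28 + 0 \left(\left(-1 + 49 + 14\right) - 14\right) = 28 + 0 \left(62 - 14\right) = 28 + 0 \cdot 48 = 28 + 0 = 28$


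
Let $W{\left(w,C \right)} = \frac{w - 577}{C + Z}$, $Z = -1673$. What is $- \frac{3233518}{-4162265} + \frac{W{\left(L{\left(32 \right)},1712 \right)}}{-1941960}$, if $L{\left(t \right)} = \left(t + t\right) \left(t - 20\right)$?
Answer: $\frac{48978869400661}{63047026687320} \approx 0.77686$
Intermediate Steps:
$L{\left(t \right)} = 2 t \left(-20 + t\right)$
$W{\left(w,C \right)} = \frac{-577 + w}{-1673 + C}$ ($W{\left(w,C \right)} = \frac{w - 577}{C - 1673} = \frac{-577 + w}{-1673 + C}$)
$- \frac{3233518}{-4162265} + \frac{W{\left(L{\left(32 \right)},1712 \right)}}{-1941960} = - \frac{3233518}{-4162265} + \frac{\frac{1}{-1673 + 1712} \left(-577 + 2 \cdot 32 \left(-20 + 32\right)\right)}{-1941960} = \left(-3233518\right) \left(- \frac{1}{4162265}\right) + \frac{-577 + 2 \cdot 32 \cdot 12}{39} \left(- \frac{1}{1941960}\right) = \frac{3233518}{4162265} + \frac{-577 + 768}{39} \left(- \frac{1}{1941960}\right) = \frac{3233518}{4162265} + \frac{1}{39} \cdot 191 \left(- \frac{1}{1941960}\right) = \frac{3233518}{4162265} + \frac{191}{39} \left(- \frac{1}{1941960}\right) = \frac{3233518}{4162265} - \frac{191}{75736440} = \frac{48978869400661}{63047026687320}$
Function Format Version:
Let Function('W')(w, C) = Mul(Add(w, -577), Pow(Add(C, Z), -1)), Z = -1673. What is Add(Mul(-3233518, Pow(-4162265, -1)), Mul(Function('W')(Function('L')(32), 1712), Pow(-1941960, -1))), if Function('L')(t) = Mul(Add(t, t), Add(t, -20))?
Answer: Rational(48978869400661, 63047026687320) ≈ 0.77686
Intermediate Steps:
Function('L')(t) = Mul(2, t, Add(-20, t)) (Function('L')(t) = Mul(Mul(2, t), Add(-20, t)) = Mul(2, t, Add(-20, t)))
Function('W')(w, C) = Mul(Pow(Add(-1673, C), -1), Add(-577, w)) (Function('W')(w, C) = Mul(Add(w, -577), Pow(Add(C, -1673), -1)) = Mul(Add(-577, w), Pow(Add(-1673, C), -1)) = Mul(Pow(Add(-1673, C), -1), Add(-577, w)))
Add(Mul(-3233518, Pow(-4162265, -1)), Mul(Function('W')(Function('L')(32), 1712), Pow(-1941960, -1))) = Add(Mul(-3233518, Pow(-4162265, -1)), Mul(Mul(Pow(Add(-1673, 1712), -1), Add(-577, Mul(2, 32, Add(-20, 32)))), Pow(-1941960, -1))) = Add(Mul(-3233518, Rational(-1, 4162265)), Mul(Mul(Pow(39, -1), Add(-577, Mul(2, 32, 12))), Rational(-1, 1941960))) = Add(Rational(3233518, 4162265), Mul(Mul(Rational(1, 39), Add(-577, 768)), Rational(-1, 1941960))) = Add(Rational(3233518, 4162265), Mul(Mul(Rational(1, 39), 191), Rational(-1, 1941960))) = Add(Rational(3233518, 4162265), Mul(Rational(191, 39), Rational(-1, 1941960))) = Add(Rational(3233518, 4162265), Rational(-191, 75736440)) = Rational(48978869400661, 63047026687320)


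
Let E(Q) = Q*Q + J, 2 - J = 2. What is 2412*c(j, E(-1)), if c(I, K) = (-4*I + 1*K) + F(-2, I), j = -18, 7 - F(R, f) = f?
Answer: 236376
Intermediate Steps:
J = 0 (J = 2 - 1*2 = 2 - 2 = 0)
F(R, f) = 7 - f
E(Q) = Q**2 (E(Q) = Q*Q + 0 = Q**2 + 0 = Q**2)
c(I, K) = 7 + K - 5*I (c(I, K) = (-4*I + 1*K) + (7 - I) = (-4*I + K) + (7 - I) = (K - 4*I) + (7 - I) = 7 + K - 5*I)
2412*c(j, E(-1)) = 2412*(7 + (-1)**2 - 5*(-18)) = 2412*(7 + 1 + 90) = 2412*98 = 236376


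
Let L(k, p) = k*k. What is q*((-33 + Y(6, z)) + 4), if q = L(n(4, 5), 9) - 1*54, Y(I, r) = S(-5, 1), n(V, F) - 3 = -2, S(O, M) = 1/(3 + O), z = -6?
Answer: 3127/2 ≈ 1563.5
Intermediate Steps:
n(V, F) = 1 (n(V, F) = 3 - 2 = 1)
L(k, p) = k²
Y(I, r) = -½ (Y(I, r) = 1/(3 - 5) = 1/(-2) = -½)
q = -53 (q = 1² - 1*54 = 1 - 54 = -53)
q*((-33 + Y(6, z)) + 4) = -53*((-33 - ½) + 4) = -53*(-67/2 + 4) = -53*(-59/2) = 3127/2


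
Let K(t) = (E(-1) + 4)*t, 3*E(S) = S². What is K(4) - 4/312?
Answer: 1351/78 ≈ 17.321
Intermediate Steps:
E(S) = S²/3
K(t) = 13*t/3 (K(t) = ((⅓)*(-1)² + 4)*t = ((⅓)*1 + 4)*t = (⅓ + 4)*t = 13*t/3)
K(4) - 4/312 = (13/3)*4 - 4/312 = 52/3 - 4*1/312 = 52/3 - 1/78 = 1351/78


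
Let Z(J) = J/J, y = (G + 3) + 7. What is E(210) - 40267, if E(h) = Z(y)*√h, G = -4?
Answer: -40267 + √210 ≈ -40253.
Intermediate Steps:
y = 6 (y = (-4 + 3) + 7 = -1 + 7 = 6)
Z(J) = 1
E(h) = √h (E(h) = 1*√h = √h)
E(210) - 40267 = √210 - 40267 = -40267 + √210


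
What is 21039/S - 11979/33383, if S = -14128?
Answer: -871584249/471635024 ≈ -1.8480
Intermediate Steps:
21039/S - 11979/33383 = 21039/(-14128) - 11979/33383 = 21039*(-1/14128) - 11979*1/33383 = -21039/14128 - 11979/33383 = -871584249/471635024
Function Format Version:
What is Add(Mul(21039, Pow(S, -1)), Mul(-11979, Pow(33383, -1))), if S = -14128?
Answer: Rational(-871584249, 471635024) ≈ -1.8480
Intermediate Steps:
Add(Mul(21039, Pow(S, -1)), Mul(-11979, Pow(33383, -1))) = Add(Mul(21039, Pow(-14128, -1)), Mul(-11979, Pow(33383, -1))) = Add(Mul(21039, Rational(-1, 14128)), Mul(-11979, Rational(1, 33383))) = Add(Rational(-21039, 14128), Rational(-11979, 33383)) = Rational(-871584249, 471635024)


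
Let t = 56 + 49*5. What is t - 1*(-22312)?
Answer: 22613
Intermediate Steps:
t = 301 (t = 56 + 245 = 301)
t - 1*(-22312) = 301 - 1*(-22312) = 301 + 22312 = 22613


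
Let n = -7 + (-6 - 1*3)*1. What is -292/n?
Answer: 73/4 ≈ 18.250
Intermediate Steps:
n = -16 (n = -7 + (-6 - 3)*1 = -7 - 9*1 = -7 - 9 = -16)
-292/n = -292/(-16) = -292*(-1/16) = 73/4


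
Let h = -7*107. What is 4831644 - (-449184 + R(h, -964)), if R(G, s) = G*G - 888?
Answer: 4720715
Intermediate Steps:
h = -749
R(G, s) = -888 + G² (R(G, s) = G² - 888 = -888 + G²)
4831644 - (-449184 + R(h, -964)) = 4831644 - (-449184 + (-888 + (-749)²)) = 4831644 - (-449184 + (-888 + 561001)) = 4831644 - (-449184 + 560113) = 4831644 - 1*110929 = 4831644 - 110929 = 4720715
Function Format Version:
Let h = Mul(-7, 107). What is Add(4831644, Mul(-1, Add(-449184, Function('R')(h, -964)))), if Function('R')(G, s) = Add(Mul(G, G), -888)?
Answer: 4720715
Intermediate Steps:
h = -749
Function('R')(G, s) = Add(-888, Pow(G, 2)) (Function('R')(G, s) = Add(Pow(G, 2), -888) = Add(-888, Pow(G, 2)))
Add(4831644, Mul(-1, Add(-449184, Function('R')(h, -964)))) = Add(4831644, Mul(-1, Add(-449184, Add(-888, Pow(-749, 2))))) = Add(4831644, Mul(-1, Add(-449184, Add(-888, 561001)))) = Add(4831644, Mul(-1, Add(-449184, 560113))) = Add(4831644, Mul(-1, 110929)) = Add(4831644, -110929) = 4720715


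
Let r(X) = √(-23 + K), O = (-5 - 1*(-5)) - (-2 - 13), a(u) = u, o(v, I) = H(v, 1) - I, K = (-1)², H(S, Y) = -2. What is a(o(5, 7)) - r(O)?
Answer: -9 - I*√22 ≈ -9.0 - 4.6904*I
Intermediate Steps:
K = 1
o(v, I) = -2 - I
O = 15 (O = (-5 + 5) - 1*(-15) = 0 + 15 = 15)
r(X) = I*√22 (r(X) = √(-23 + 1) = √(-22) = I*√22)
a(o(5, 7)) - r(O) = (-2 - 1*7) - I*√22 = (-2 - 7) - I*√22 = -9 - I*√22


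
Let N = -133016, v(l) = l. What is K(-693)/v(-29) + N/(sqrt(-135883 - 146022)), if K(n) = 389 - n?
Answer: -1082/29 + 10232*I*sqrt(281905)/21685 ≈ -37.31 + 250.53*I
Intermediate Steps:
K(-693)/v(-29) + N/(sqrt(-135883 - 146022)) = (389 - 1*(-693))/(-29) - 133016/sqrt(-135883 - 146022) = (389 + 693)*(-1/29) - 133016*(-I*sqrt(281905)/281905) = 1082*(-1/29) - 133016*(-I*sqrt(281905)/281905) = -1082/29 - (-10232)*I*sqrt(281905)/21685 = -1082/29 + 10232*I*sqrt(281905)/21685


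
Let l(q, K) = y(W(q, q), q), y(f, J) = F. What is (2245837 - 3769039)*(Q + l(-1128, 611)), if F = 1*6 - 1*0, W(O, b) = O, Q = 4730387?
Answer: -7205344078386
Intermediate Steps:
F = 6 (F = 6 + 0 = 6)
y(f, J) = 6
l(q, K) = 6
(2245837 - 3769039)*(Q + l(-1128, 611)) = (2245837 - 3769039)*(4730387 + 6) = -1523202*4730393 = -7205344078386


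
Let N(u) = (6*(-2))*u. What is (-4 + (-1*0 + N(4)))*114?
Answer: -5928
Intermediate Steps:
N(u) = -12*u
(-4 + (-1*0 + N(4)))*114 = (-4 + (-1*0 - 12*4))*114 = (-4 + (0 - 48))*114 = (-4 - 48)*114 = -52*114 = -5928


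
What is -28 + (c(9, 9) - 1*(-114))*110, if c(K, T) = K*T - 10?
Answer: 20322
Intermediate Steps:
c(K, T) = -10 + K*T
-28 + (c(9, 9) - 1*(-114))*110 = -28 + ((-10 + 9*9) - 1*(-114))*110 = -28 + ((-10 + 81) + 114)*110 = -28 + (71 + 114)*110 = -28 + 185*110 = -28 + 20350 = 20322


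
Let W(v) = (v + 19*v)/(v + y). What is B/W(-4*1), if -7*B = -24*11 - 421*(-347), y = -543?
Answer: -79765181/560 ≈ -1.4244e+5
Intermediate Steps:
W(v) = 20*v/(-543 + v) (W(v) = (v + 19*v)/(v - 543) = (20*v)/(-543 + v) = 20*v/(-543 + v))
B = -145823/7 (B = -(-24*11 - 421*(-347))/7 = -(-264 + 146087)/7 = -1/7*145823 = -145823/7 ≈ -20832.)
B/W(-4*1) = -145823/(7*(20*(-4*1)/(-543 - 4*1))) = -145823/(7*(20*(-4)/(-543 - 4))) = -145823/(7*(20*(-4)/(-547))) = -145823/(7*(20*(-4)*(-1/547))) = -145823/(7*80/547) = -145823/7*547/80 = -79765181/560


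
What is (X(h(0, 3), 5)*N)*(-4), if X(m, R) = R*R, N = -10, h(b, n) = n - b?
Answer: 1000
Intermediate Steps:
X(m, R) = R²
(X(h(0, 3), 5)*N)*(-4) = (5²*(-10))*(-4) = (25*(-10))*(-4) = -250*(-4) = 1000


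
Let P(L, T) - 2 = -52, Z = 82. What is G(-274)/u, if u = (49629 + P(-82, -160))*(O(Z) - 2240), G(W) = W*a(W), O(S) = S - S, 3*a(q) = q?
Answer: -18769/83292720 ≈ -0.00022534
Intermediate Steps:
a(q) = q/3
P(L, T) = -50 (P(L, T) = 2 - 52 = -50)
O(S) = 0
G(W) = W²/3 (G(W) = W*(W/3) = W²/3)
u = -111056960 (u = (49629 - 50)*(0 - 2240) = 49579*(-2240) = -111056960)
G(-274)/u = ((⅓)*(-274)²)/(-111056960) = ((⅓)*75076)*(-1/111056960) = (75076/3)*(-1/111056960) = -18769/83292720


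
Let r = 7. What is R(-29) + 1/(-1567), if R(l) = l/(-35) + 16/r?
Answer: 170768/54845 ≈ 3.1136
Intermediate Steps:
R(l) = 16/7 - l/35 (R(l) = l/(-35) + 16/7 = l*(-1/35) + 16*(1/7) = -l/35 + 16/7 = 16/7 - l/35)
R(-29) + 1/(-1567) = (16/7 - 1/35*(-29)) + 1/(-1567) = (16/7 + 29/35) - 1/1567 = 109/35 - 1/1567 = 170768/54845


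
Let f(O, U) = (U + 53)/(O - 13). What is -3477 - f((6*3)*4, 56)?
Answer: -205252/59 ≈ -3478.8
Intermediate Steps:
f(O, U) = (53 + U)/(-13 + O)
-3477 - f((6*3)*4, 56) = -3477 - (53 + 56)/(-13 + (6*3)*4) = -3477 - 109/(-13 + 18*4) = -3477 - 109/(-13 + 72) = -3477 - 109/59 = -205252/59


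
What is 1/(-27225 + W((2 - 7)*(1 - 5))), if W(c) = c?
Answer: -1/27205 ≈ -3.6758e-5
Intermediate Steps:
1/(-27225 + W((2 - 7)*(1 - 5))) = 1/(-27225 + (2 - 7)*(1 - 5)) = 1/(-27225 - 5*(-4)) = 1/(-27225 + 20) = 1/(-27205) = -1/27205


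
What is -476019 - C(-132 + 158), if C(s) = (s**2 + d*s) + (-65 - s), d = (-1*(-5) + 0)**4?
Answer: -492854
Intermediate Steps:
d = 625 (d = (5 + 0)**4 = 5**4 = 625)
C(s) = -65 + s**2 + 624*s (C(s) = (s**2 + 625*s) + (-65 - s) = -65 + s**2 + 624*s)
-476019 - C(-132 + 158) = -476019 - (-65 + (-132 + 158)**2 + 624*(-132 + 158)) = -476019 - (-65 + 26**2 + 624*26) = -476019 - (-65 + 676 + 16224) = -476019 - 1*16835 = -476019 - 16835 = -492854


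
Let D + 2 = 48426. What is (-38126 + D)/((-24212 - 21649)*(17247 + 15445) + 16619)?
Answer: -10298/1499271193 ≈ -6.8687e-6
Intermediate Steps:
D = 48424 (D = -2 + 48426 = 48424)
(-38126 + D)/((-24212 - 21649)*(17247 + 15445) + 16619) = (-38126 + 48424)/((-24212 - 21649)*(17247 + 15445) + 16619) = 10298/(-45861*32692 + 16619) = 10298/(-1499287812 + 16619) = 10298/(-1499271193) = 10298*(-1/1499271193) = -10298/1499271193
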